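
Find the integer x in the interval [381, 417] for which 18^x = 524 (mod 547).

Compute 18^381 mod 547 = 257, then multiply by 18 repeatedly:
  18^381=257  18^382=250  18^383=124  18^384=44  18^385=245
  18^386=34  18^387=65  18^388=76  18^389=274  18^390=9
  18^391=162  18^392=181  18^393=523  18^394=115  18^395=429
  18^396=64  18^397=58  18^398=497  18^399=194  18^400=210
  18^401=498  18^402=212  18^403=534  18^404=313  18^405=164
  18^406=217  18^407=77  18^408=292  18^409=333  18^410=524
Found 524 at exponent 410.

410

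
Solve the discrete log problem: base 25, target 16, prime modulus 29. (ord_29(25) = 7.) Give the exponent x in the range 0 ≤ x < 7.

2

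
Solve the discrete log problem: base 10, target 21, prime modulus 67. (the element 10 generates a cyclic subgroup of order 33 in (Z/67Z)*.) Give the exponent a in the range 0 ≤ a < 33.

Successive powers of 10 modulo 67:
  10^0=1  10^1=10  10^2=33  10^3=62  10^4=17  10^5=36
  10^6=25  10^7=49  10^8=21
So 10^8 ≡ 21 (mod 67), giving a = 8.

8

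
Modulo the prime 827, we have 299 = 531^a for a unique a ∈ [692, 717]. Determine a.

Compute 531^692 mod 827 = 71, then multiply by 531 repeatedly:
  531^692=71  531^693=486  531^694=42  531^695=800  531^696=549
  531^697=415  531^698=383  531^699=758  531^700=576  531^701=693
  531^702=795  531^703=375  531^704=645  531^705=117  531^706=102
  531^707=407  531^708=270  531^709=299
Found 299 at exponent 709.

709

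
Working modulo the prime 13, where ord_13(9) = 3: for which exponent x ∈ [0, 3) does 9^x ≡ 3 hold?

2

Successive powers of 9 modulo 13:
  9^0=1  9^1=9  9^2=3
So 9^2 ≡ 3 (mod 13), giving x = 2.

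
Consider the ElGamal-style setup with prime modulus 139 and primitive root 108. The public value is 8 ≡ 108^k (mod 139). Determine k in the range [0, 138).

21

Baby-step giant-step with m = ceil(sqrt(138)) = 12.
Baby table (108^j mod 139 for j=0..11):
  0:1  1:108  2:127  3:94  4:5  5:123  6:79  7:53
  8:25  9:59  10:117  11:126
Giant step factor: 108^(-12) ≡ 129 (mod 139).
Scan 8·129^i mod 139 for i = 0, 1, …:
  i=0: 8   i=1: 59
Match at i=1, j=9: k = 1·12 + 9 = 21.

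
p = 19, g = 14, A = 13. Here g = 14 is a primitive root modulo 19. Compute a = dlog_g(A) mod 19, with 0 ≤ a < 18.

11

Successive powers of 14 modulo 19:
  14^0=1  14^1=14  14^2=6  14^3=8  14^4=17  14^5=10
  14^6=7  14^7=3  14^8=4  14^9=18  14^10=5  14^11=13
So 14^11 ≡ 13 (mod 19), giving a = 11.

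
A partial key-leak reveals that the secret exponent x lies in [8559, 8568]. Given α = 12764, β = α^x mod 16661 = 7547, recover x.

8562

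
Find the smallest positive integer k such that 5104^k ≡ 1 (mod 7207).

7206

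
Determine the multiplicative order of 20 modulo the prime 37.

The order of 20 must divide p − 1 = 36 = 2^2 · 3^2.
Divisors: 1, 2, 3, 4, 6, 9, 12, 18, 36.
Check each in increasing order: 20^1 ≡ 20;  20^2 ≡ 30;  20^3 ≡ 8;  20^4 ≡ 12;  20^6 ≡ 27;  20^9 ≡ 31;  20^12 ≡ 26;  20^18 ≡ 36;  20^36 ≡ 1.
Smallest exponent giving 1 is 36.

36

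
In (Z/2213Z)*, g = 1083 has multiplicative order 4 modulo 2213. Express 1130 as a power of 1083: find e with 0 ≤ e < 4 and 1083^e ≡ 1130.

3

Successive powers of 1083 modulo 2213:
  1083^0=1  1083^1=1083  1083^2=2212  1083^3=1130
So 1083^3 ≡ 1130 (mod 2213), giving e = 3.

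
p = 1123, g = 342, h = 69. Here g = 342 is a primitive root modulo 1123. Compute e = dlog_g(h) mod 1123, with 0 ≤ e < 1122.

Baby-step giant-step with m = ceil(sqrt(1122)) = 34.
Baby table (342^j mod 1123 for j=0..33):
  0:1  1:342  2:172  3:428  4:386  5:621  6:135  7:127
  8:760  9:507  10:452  11:733  12:257  13:300  14:407  15:1065
  16:378  17:131  18:1005  19:72  20:1041  21:31  22:495  23:840
  24:915  25:736  26:160  27:816  28:568  29:1100  30:1118  31:536
  32:263  33:106
Giant step factor: 342^(-34) ≡ 231 (mod 1123).
Scan 69·231^i mod 1123 for i = 0, 1, …:
  i=0: 69   i=1: 217   i=2: 715   i=3: 84
  i=4: 313   i=5: 431   i=6: 737   i=7: 674
  i=8: 720   i=9: 116     …   i=21: 812
  i=22: 31
Match at i=22, j=21: e = 22·34 + 21 = 769.

769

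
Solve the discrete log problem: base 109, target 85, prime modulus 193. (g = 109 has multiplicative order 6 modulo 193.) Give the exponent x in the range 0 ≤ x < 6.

5

Successive powers of 109 modulo 193:
  109^0=1  109^1=109  109^2=108  109^3=192  109^4=84  109^5=85
So 109^5 ≡ 85 (mod 193), giving x = 5.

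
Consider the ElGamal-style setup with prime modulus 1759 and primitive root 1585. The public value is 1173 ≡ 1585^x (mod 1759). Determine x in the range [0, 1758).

Baby-step giant-step with m = ceil(sqrt(1758)) = 42.
Baby table (1585^j mod 1759 for j=0..41):
  0:1  1:1585  2:373  3:181  4:168  5:671  6:1099  7:505
  8:80  9:152  10:1696  11:408  12:1127  13:910  14:1729  15:1702
  16:1123  17:1606  18:237  19:978  20:451  21:681  22:1118  23:717
  24:131  25:73  26:1370  27:844  28:900  29:1710  30:1490  31:1072
  32:1685  33:563  34:542  35:678  36:1640  37:1357  38:1347  39:1328
  40:1116  41:1065
Giant step factor: 1585^(-42) ≡ 1084 (mod 1759).
Scan 1173·1084^i mod 1759 for i = 0, 1, …:
  i=0: 1173   i=1: 1534   i=2: 601   i=3: 654
  i=4: 59   i=5: 632   i=6: 837   i=7: 1423
  i=8: 1648   i=9: 1047     …   i=25: 1506
  i=26: 152
Match at i=26, j=9: x = 26·42 + 9 = 1101.

1101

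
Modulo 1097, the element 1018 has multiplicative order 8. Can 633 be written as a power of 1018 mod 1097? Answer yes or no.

⟨1018⟩ has order 8; its elements mod 1097 are {1, 79, 341, 486, 611, 756, 1018, 1096}.
633 is not in this set.

no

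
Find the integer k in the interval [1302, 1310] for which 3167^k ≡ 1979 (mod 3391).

1308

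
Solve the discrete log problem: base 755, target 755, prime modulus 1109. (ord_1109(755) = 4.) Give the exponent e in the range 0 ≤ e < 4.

1

Successive powers of 755 modulo 1109:
  755^0=1  755^1=755
So 755^1 ≡ 755 (mod 1109), giving e = 1.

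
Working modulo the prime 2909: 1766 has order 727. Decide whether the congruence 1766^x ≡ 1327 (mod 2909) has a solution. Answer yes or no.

1327 ∈ ⟨1766⟩ iff 1327^727 ≡ 1 (mod 2909), since |⟨1766⟩| = 727.
1327^727 mod 2909 = 2908.
Since 2908 ≠ 1, 1327 does not lie in the subgroup.

no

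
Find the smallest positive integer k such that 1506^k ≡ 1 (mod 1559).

779

The order of 1506 must divide p − 1 = 1558 = 2 · 19 · 41.
Divisors: 1, 2, 19, 38, 41, 82, 779, 1558.
Check each in increasing order: 1506^1 ≡ 1506;  1506^2 ≡ 1250;  1506^19 ≡ 331;  1506^38 ≡ 431;  1506^41 ≡ 894;  1506^82 ≡ 1028;  1506^779 ≡ 1.
Smallest exponent giving 1 is 779.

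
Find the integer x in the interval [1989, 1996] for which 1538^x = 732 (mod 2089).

1996

Compute 1538^1989 mod 2089 = 2068, then multiply by 1538 repeatedly:
  1538^1989=2068  1538^1990=1126  1538^1991=7  1538^1992=321  1538^1993=694
  1538^1994=1982  1538^1995=465  1538^1996=732
Found 732 at exponent 1996.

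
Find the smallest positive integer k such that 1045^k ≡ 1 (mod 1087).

362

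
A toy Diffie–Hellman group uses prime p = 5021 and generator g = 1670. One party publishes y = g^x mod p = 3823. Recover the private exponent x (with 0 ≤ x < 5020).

3824

Baby-step giant-step with m = ceil(sqrt(5020)) = 71.
Baby table (1670^j mod 5021 for j=0..70):
  0:1  1:1670  2:2245  3:3484  4:3962  5:3883  6:2499  7:879
  8:1798  9:102  10:4647  11:3045  12:3898  13:2444  14:4428  15:3848
  16:4301  17:2640  18:362  19:2020  20:4309  21:937  22:3259  23:4787
  24:858  25:1875  26:3167  27:1777  28:179  29:2691  30:175  31:1032
  32:1237  33:2159  34:452  35:1690  36:498  37:3195  38:3348  39:2787
  40:4844  41:649  42:4315  43:915  44:1666  45:586  46:4546  47:68
  48:3098  49:2030  50:925  51:3303  52:2952  53:4239  54:4541  55:1760
  56:1915  57:4694  58:1199  59:3972  60:499  61:4865  62:572  63:1250
  64:3785  65:4532  66:1793  67:1794  68:3464  69:688  70:4172
Giant step factor: 1670^(-71) ≡ 4971 (mod 5021).
Scan 3823·4971^i mod 5021 for i = 0, 1, …:
  i=0: 3823   i=1: 4669   i=2: 2537   i=3: 3696
  i=4: 977   i=5: 1360   i=6: 2294   i=7: 783
  i=8: 1018   i=9: 4331     …   i=52: 1409
  i=53: 4865
Match at i=53, j=61: x = 53·71 + 61 = 3824.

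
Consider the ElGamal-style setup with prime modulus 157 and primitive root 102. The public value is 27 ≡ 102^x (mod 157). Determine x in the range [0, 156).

30

Successive powers of 102 modulo 157:
  102^0=1  102^1=102  102^2=42  102^3=45  102^4=37  102^5=6
  102^6=141  102^7=95  102^8=113  102^9=65  102^10=36  102^11=61
  102^12=99  102^13=50  102^14=76  102^15=59  102^16=52  102^17=123
  102^18=143  102^19=142  102^20=40  102^21=155  102^22=110  102^23=73
  102^24=67  102^25=83  102^26=145  102^27=32  102^28=124  102^29=88
  102^30=27
So 102^30 ≡ 27 (mod 157), giving x = 30.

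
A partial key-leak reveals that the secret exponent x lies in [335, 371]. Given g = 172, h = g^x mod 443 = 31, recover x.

Compute 172^335 mod 443 = 241, then multiply by 172 repeatedly:
  172^335=241  172^336=253  172^337=102  172^338=267  172^339=295
  172^340=238  172^341=180  172^342=393  172^343=260  172^344=420
  172^345=31
Found 31 at exponent 345.

345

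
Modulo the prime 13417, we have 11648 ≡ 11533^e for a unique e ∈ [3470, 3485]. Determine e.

3485

Compute 11533^3470 mod 13417 = 9192, then multiply by 11533 repeatedly:
  11533^3470=9192  11533^3471=3619  11533^3472=11057  11533^3473=5213  11533^3474=13369
  11533^3475=9930  11533^3476=8595  11533^3477=1339  11533^3478=13137  11533^3479=4257
  11533^3480=3178  11533^3481=10047  11533^3482=2839  11533^3483=4707  11533^3484=649
  11533^3485=11648
Found 11648 at exponent 3485.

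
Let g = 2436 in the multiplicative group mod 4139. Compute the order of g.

2069

The order of 2436 must divide p − 1 = 4138 = 2 · 2069.
Divisors: 1, 2, 2069, 4138.
Check each in increasing order: 2436^1 ≡ 2436;  2436^2 ≡ 2909;  2436^2069 ≡ 1.
Smallest exponent giving 1 is 2069.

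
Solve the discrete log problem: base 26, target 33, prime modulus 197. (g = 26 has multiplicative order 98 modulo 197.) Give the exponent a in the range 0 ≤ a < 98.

91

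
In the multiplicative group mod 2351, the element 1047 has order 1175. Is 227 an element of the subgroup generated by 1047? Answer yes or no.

no

227 ∈ ⟨1047⟩ iff 227^1175 ≡ 1 (mod 2351), since |⟨1047⟩| = 1175.
227^1175 mod 2351 = 2350.
Since 2350 ≠ 1, 227 does not lie in the subgroup.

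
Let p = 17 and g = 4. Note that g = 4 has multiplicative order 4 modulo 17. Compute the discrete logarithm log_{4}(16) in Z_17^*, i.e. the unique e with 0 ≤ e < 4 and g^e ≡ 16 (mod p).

2

Successive powers of 4 modulo 17:
  4^0=1  4^1=4  4^2=16
So 4^2 ≡ 16 (mod 17), giving e = 2.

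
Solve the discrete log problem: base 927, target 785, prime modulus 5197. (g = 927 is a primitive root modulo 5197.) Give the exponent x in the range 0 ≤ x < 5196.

Baby-step giant-step with m = ceil(sqrt(5196)) = 73.
Baby table (927^j mod 5197 for j=0..72):
  0:1  1:927  2:1824  3:1823  4:896  5:4269  6:2446  7:1550
  8:2478  9:32  10:3679  11:1201  12:1169  13:2687  14:1486  15:317
  16:2827  17:1341  18:1024  19:3394  20:2053  21:1029  22:2832  23:779
  24:4947  25:2115  26:1336  27:1586  28:4668  29:3332  30:1746  31:2275
  32:4140  33:2394  34:119  35:1176  36:3979  37:3860  38:2684  39:3902
  40:42  41:2555  42:3850  43:3808  44:1253  45:2600  46:3989  47:2736
  48:136  49:1344  50:3805  51:3669  52:2325  53:3717  54:48  55:2920
  56:4400  57:4352  58:1432  59:2229  60:3074  61:1642  62:4610  63:1536
  64:5091  65:481  66:4142  67:4248  68:3767  69:4822  70:574  71:2004
  72:2379
Giant step factor: 927^(-73) ≡ 596 (mod 5197).
Scan 785·596^i mod 5197 for i = 0, 1, …:
  i=0: 785   i=1: 130   i=2: 4722   i=3: 2735
  i=4: 3399   i=5: 4171   i=6: 1750   i=7: 3600
  i=8: 4436   i=9: 3780   i=10: 2579   i=11: 3969
  i=12: 889   i=13: 4947
Match at i=13, j=24: x = 13·73 + 24 = 973.

973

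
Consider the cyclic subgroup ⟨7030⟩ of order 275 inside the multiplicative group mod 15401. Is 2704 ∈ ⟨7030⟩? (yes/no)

yes

2704 ∈ ⟨7030⟩ iff 2704^275 ≡ 1 (mod 15401), since |⟨7030⟩| = 275.
2704^275 mod 15401 = 1.
Since 1 = 1, 2704 lies in the subgroup.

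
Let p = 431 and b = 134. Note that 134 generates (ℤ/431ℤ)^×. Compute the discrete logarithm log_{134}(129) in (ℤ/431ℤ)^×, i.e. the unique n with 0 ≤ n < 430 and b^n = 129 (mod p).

291

Baby-step giant-step with m = ceil(sqrt(430)) = 21.
Baby table (134^j mod 431 for j=0..20):
  0:1  1:134  2:285  3:262  4:197  5:107  6:115  7:325
  8:19  9:391  10:243  11:237  12:295  13:309  14:30  15:141
  16:361  17:102  18:307  19:193  20:2
Giant step factor: 134^(-21) ≡ 156 (mod 431).
Scan 129·156^i mod 431 for i = 0, 1, …:
  i=0: 129   i=1: 298   i=2: 371   i=3: 122
  i=4: 68   i=5: 264   i=6: 239   i=7: 218
  i=8: 390   i=9: 69   i=10: 420   i=11: 8
  i=12: 386   i=13: 307
Match at i=13, j=18: n = 13·21 + 18 = 291.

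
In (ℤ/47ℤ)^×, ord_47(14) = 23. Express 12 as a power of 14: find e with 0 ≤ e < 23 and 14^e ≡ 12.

14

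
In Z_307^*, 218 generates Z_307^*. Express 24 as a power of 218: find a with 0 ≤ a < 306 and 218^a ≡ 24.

234

Baby-step giant-step with m = ceil(sqrt(306)) = 18.
Baby table (218^j mod 307 for j=0..17):
  0:1  1:218  2:246  3:210  4:37  5:84  6:199  7:95
  8:141  9:38  10:302  11:138  12:305  13:178  14:122  15:194
  16:233  17:139
Giant step factor: 218^(-18) ≡ 280 (mod 307).
Scan 24·280^i mod 307 for i = 0, 1, …:
  i=0: 24   i=1: 273   i=2: 304   i=3: 81
  i=4: 269   i=5: 105   i=6: 235   i=7: 102
  i=8: 9   i=9: 64   i=10: 114   i=11: 299
  i=12: 216   i=13: 1
Match at i=13, j=0: a = 13·18 + 0 = 234.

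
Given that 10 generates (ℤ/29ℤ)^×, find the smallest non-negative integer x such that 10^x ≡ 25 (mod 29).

8

Successive powers of 10 modulo 29:
  10^0=1  10^1=10  10^2=13  10^3=14  10^4=24  10^5=8
  10^6=22  10^7=17  10^8=25
So 10^8 ≡ 25 (mod 29), giving x = 8.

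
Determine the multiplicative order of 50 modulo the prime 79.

The order of 50 must divide p − 1 = 78 = 2 · 3 · 13.
Divisors: 1, 2, 3, 6, 13, 26, 39, 78.
Check each in increasing order: 50^1 ≡ 50;  50^2 ≡ 51;  50^3 ≡ 22;  50^6 ≡ 10;  50^13 ≡ 23;  50^26 ≡ 55;  50^39 ≡ 1.
Smallest exponent giving 1 is 39.

39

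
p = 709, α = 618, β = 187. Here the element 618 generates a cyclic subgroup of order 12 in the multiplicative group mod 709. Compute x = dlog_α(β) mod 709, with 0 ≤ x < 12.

5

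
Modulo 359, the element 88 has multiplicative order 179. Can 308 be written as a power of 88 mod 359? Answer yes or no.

no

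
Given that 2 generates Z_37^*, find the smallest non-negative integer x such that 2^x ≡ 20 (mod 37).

Successive powers of 2 modulo 37:
  2^0=1  2^1=2  2^2=4  2^3=8  2^4=16  2^5=32
  2^6=27  2^7=17  2^8=34  2^9=31  2^10=25  2^11=13
  2^12=26  2^13=15  2^14=30  2^15=23  2^16=9  2^17=18
  2^18=36  2^19=35  2^20=33  2^21=29  2^22=21  2^23=5
  2^24=10  2^25=20
So 2^25 ≡ 20 (mod 37), giving x = 25.

25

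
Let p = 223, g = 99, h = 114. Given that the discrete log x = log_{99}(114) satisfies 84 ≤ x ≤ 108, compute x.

101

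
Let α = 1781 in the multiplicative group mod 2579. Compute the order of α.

The order of 1781 must divide p − 1 = 2578 = 2 · 1289.
Divisors: 1, 2, 1289, 2578.
Check each in increasing order: 1781^1 ≡ 1781;  1781^2 ≡ 2370;  1781^1289 ≡ 1.
Smallest exponent giving 1 is 1289.

1289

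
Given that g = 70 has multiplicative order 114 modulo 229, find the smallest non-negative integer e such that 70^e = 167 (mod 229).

Baby-step giant-step with m = ceil(sqrt(114)) = 11.
Baby table (70^j mod 229 for j=0..10):
  0:1  1:70  2:91  3:187  4:37  5:71  6:161  7:49
  8:224  9:108  10:3
Giant step factor: 70^(-11) ≡ 12 (mod 229).
Scan 167·12^i mod 229 for i = 0, 1, …:
  i=0: 167   i=1: 172   i=2: 3
Match at i=2, j=10: e = 2·11 + 10 = 32.

32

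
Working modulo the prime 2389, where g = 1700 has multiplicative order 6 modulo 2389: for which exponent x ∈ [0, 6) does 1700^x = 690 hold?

5

Successive powers of 1700 modulo 2389:
  1700^0=1  1700^1=1700  1700^2=1699  1700^3=2388  1700^4=689  1700^5=690
So 1700^5 ≡ 690 (mod 2389), giving x = 5.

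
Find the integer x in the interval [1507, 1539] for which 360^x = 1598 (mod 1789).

Compute 360^1507 mod 1789 = 1199, then multiply by 360 repeatedly:
  360^1507=1199  360^1508=491  360^1509=1438  360^1510=659  360^1511=1092
  360^1512=1329  360^1513=777  360^1514=636  360^1515=1757  360^1516=1003
  360^1517=1491  360^1518=60  360^1519=132  360^1520=1006  360^1521=782
  360^1522=647  360^1523=350  360^1524=770  360^1525=1694  360^1526=1580
  360^1527=1687  360^1528=849  360^1529=1510  360^1530=1533  360^1531=868
  360^1532=1194  360^1533=480  360^1534=1056  360^1535=892  360^1536=889
  360^1537=1598
Found 1598 at exponent 1537.

1537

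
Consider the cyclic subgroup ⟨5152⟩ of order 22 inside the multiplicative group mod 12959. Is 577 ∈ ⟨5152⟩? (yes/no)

⟨5152⟩ has order 22; its elements mod 12959 are {1, 577, 2839, 3032, 3072, 3217, 4005, 4183, 5093, 5152, 5269, 7690, 7807, 7866, 8776, 8954, 9742, 9887, 9927, 10120, 12382, 12958}.
577 is in this set.

yes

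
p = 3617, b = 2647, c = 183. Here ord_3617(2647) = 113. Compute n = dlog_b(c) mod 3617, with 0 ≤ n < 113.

Successive powers of 2647 modulo 3617:
  2647^0=1  2647^1=2647  2647^2=480  2647^3=993  2647^4=2529  2647^5=2813
  2647^6=2225  2647^7=1099  2647^8=985  2647^9=3055  2647^10=2590  2647^11=1515
  2647^12=2569  2647^13=183
So 2647^13 ≡ 183 (mod 3617), giving n = 13.

13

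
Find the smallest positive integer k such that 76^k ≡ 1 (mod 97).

96

The order of 76 must divide p − 1 = 96 = 2^5 · 3.
Divisors: 1, 2, 3, 4, 6, 8, 12, 16, 24, 32, 48, 96.
Check each in increasing order: 76^1 ≡ 76;  76^2 ≡ 53;  76^3 ≡ 51;  76^4 ≡ 93;  76^6 ≡ 79;  76^8 ≡ 16;  76^12 ≡ 33;  76^16 ≡ 62;  76^24 ≡ 22;  76^32 ≡ 61;  76^48 ≡ 96;  76^96 ≡ 1.
Smallest exponent giving 1 is 96.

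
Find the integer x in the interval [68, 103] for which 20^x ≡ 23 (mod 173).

Compute 20^68 mod 173 = 152, then multiply by 20 repeatedly:
  20^68=152  20^69=99  20^70=77  20^71=156  20^72=6
  20^73=120  20^74=151  20^75=79  20^76=23
Found 23 at exponent 76.

76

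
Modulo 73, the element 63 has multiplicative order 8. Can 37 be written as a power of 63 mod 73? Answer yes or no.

no

⟨63⟩ has order 8; its elements mod 73 are {1, 10, 22, 27, 46, 51, 63, 72}.
37 is not in this set.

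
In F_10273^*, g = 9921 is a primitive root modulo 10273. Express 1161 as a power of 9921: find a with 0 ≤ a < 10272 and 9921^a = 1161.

3195

Baby-step giant-step with m = ceil(sqrt(10272)) = 102.
Baby table (9921^j mod 10273 for j=0..101):
  0:1  1:9921  2:628  3:4950  4:4010  5:6154  6:1395  7:2064
  8:2855  9:1794  10:5438  11:6875  12:4428  13:2840  14:7074  15:6291
  16:4536  17:5916  18:2987  19:6695  20:6150  21:2803  22:9825  23:3601
  24:6300  25:1368  26:1295  27:6445  28:1693  29:10171  30:5085  31:7855
  32:8750  33:1900  34:9218  35:1532  36:5205  37:6707  38:1926  39:66
  40:7587  41:356  42:8237  43:7835  44:5517  45:9886  46:2675  47:3516
  48:5401  49:9626  50:1738  51:4604  52:2526  53:4599  54:4286  55:1459
  56:82  57:1955  58:131  59:5253  60:84  61:1251  62:1387  63:4880
  64:8104  65:3286  66:4177  67:9008  68:3541  69:6874  70:4780  71:2212
  72:2124  73:2281  74:8655  75:4521  76:923  77:3840  78:4356  79:7638
  80:2950  81:9446  82:3460  83:4567  84:5277  85:1909  86:6050  87:7184
  88:8663  89:1705  90:5947  91:2348  92:5617  93:5505  94:3837  95:5412
  96:5754  97:8646  98:7689  99:5544  100:382  101:9358
Giant step factor: 9921^(-102) ≡ 6274 (mod 10273).
Scan 1161·6274^i mod 10273 for i = 0, 1, …:
  i=0: 1161   i=1: 557   i=2: 1798   i=3: 898
  i=4: 4448   i=5: 5284   i=6: 845   i=7: 662
  i=8: 3096   i=9: 8334     …   i=30: 9936
  i=31: 1900
Match at i=31, j=33: a = 31·102 + 33 = 3195.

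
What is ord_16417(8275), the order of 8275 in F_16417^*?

1368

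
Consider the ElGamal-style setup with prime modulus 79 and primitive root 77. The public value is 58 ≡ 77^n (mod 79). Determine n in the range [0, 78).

33

Baby-step giant-step with m = ceil(sqrt(78)) = 9.
Baby table (77^j mod 79 for j=0..8):
  0:1  1:77  2:4  3:71  4:16  5:47  6:64  7:30
  8:19
Giant step factor: 77^(-9) ≡ 27 (mod 79).
Scan 58·27^i mod 79 for i = 0, 1, …:
  i=0: 58   i=1: 65   i=2: 17   i=3: 64
Match at i=3, j=6: n = 3·9 + 6 = 33.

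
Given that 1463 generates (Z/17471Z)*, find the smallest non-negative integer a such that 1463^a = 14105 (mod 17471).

Baby-step giant-step with m = ceil(sqrt(17470)) = 133.
Baby table (1463^j mod 17471 for j=0..132):
  0:1  1:1463  2:8907  3:15046  4:16309  5:12152  6:10369  7:5019
  8:4977  9:13415  10:6212  11:3236  12:17098  13:13373  14:14650  15:13504
  16:14122  17:9764  18:10925  19:14781  20:12976  21:10382  22:6567  23:15942
  24:16832  25:8577  26:3973  27:12127  28:8736  29:9467  30:13189  31:7523
  32:16890  33:6076  34:13920  35:11245  36:11224  37:15443  38:3106  39:1618
  40:8549  41:15422  42:7325  43:6752  44:7061  45:4882  46:14198  47:16126
  48:6488  49:5191  50:12019  51:7971  52:8416  53:13024  54:10722  55:14799
  56:4368  57:13469  58:15330  59:12497  60:8445  61:3038  62:6960  63:14358
  64:5612  65:16457  66:1553  67:809  68:13010  69:7711  70:12398  71:3376
  72:12266  73:2441  74:7099  75:8063  76:3244  77:11331  78:14745  79:12721
  80:4208  81:6512  82:5361  83:16135  84:2184  85:15470  86:7665  87:14984
  88:12958  89:1519  90:3480  91:7179  92:2806  93:16964  94:9512  95:9140
  96:6505  97:12591  98:6199  99:1688  100:6133  101:9956  102:12285  103:12767
  104:1622  105:14401  106:16108  107:15096  108:2104  109:3256  110:11416  111:16803
  112:1092  113:7735  114:12568  115:7492  116:6479  117:9495  118:1740  119:12325
  120:1403  121:8482  122:4756  123:4570  124:11988  125:15031  126:11835  127:844
  128:11802  129:4978  130:14878  131:15119  132:811
Giant step factor: 1463^(-133) ≡ 3369 (mod 17471).
Scan 14105·3369^i mod 17471 for i = 0, 1, …:
  i=0: 14105   i=1: 16096   i=2: 14911   i=3: 6034
  i=4: 9773   i=5: 9873   i=6: 14824   i=7: 9938
  i=8: 6686   i=9: 5015     …   i=16: 8841
  i=17: 14745
Match at i=17, j=78: a = 17·133 + 78 = 2339.

2339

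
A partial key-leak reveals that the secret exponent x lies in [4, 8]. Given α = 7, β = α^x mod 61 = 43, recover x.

Compute 7^4 mod 61 = 22, then multiply by 7 repeatedly:
  7^4=22  7^5=32  7^6=41  7^7=43
Found 43 at exponent 7.

7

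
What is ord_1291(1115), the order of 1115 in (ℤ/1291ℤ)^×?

215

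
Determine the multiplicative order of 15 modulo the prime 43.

21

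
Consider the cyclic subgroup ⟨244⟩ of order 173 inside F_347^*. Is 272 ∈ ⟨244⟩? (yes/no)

272 ∈ ⟨244⟩ iff 272^173 ≡ 1 (mod 347), since |⟨244⟩| = 173.
272^173 mod 347 = 346.
Since 346 ≠ 1, 272 does not lie in the subgroup.

no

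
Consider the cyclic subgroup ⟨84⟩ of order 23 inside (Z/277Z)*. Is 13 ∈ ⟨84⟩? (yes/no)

13 ∈ ⟨84⟩ iff 13^23 ≡ 1 (mod 277), since |⟨84⟩| = 23.
13^23 mod 277 = 276.
Since 276 ≠ 1, 13 does not lie in the subgroup.

no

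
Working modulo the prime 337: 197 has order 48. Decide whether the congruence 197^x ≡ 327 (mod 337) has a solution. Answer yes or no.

no

327 ∈ ⟨197⟩ iff 327^48 ≡ 1 (mod 337), since |⟨197⟩| = 48.
327^48 mod 337 = 175.
Since 175 ≠ 1, 327 does not lie in the subgroup.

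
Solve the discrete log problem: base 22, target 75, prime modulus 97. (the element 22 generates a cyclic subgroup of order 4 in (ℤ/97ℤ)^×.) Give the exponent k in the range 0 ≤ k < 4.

Successive powers of 22 modulo 97:
  22^0=1  22^1=22  22^2=96  22^3=75
So 22^3 ≡ 75 (mod 97), giving k = 3.

3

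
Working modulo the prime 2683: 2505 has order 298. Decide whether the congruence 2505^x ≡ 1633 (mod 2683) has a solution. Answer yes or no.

1633 ∈ ⟨2505⟩ iff 1633^298 ≡ 1 (mod 2683), since |⟨2505⟩| = 298.
1633^298 mod 2683 = 1.
Since 1 = 1, 1633 lies in the subgroup.

yes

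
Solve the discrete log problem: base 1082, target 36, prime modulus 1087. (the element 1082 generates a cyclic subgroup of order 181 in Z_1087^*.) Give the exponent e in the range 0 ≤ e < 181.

64

Baby-step giant-step with m = ceil(sqrt(181)) = 14.
Baby table (1082^j mod 1087 for j=0..13):
  0:1  1:1082  2:25  3:962  4:625  5:136  6:407  7:139
  8:392  9:214  10:17  11:1002  12:425  13:49
Giant step factor: 1082^(-14) ≡ 701 (mod 1087).
Scan 36·701^i mod 1087 for i = 0, 1, …:
  i=0: 36   i=1: 235   i=2: 598   i=3: 703
  i=4: 392
Match at i=4, j=8: e = 4·14 + 8 = 64.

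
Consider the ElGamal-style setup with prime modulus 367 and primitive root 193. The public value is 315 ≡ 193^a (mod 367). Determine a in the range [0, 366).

147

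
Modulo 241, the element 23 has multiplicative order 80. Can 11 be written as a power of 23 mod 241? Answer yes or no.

no

11 ∈ ⟨23⟩ iff 11^80 ≡ 1 (mod 241), since |⟨23⟩| = 80.
11^80 mod 241 = 15.
Since 15 ≠ 1, 11 does not lie in the subgroup.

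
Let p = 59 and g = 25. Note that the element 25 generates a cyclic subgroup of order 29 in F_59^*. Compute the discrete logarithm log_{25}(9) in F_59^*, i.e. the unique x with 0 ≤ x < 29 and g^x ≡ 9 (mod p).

Successive powers of 25 modulo 59:
  25^0=1  25^1=25  25^2=35  25^3=49  25^4=45  25^5=4
  25^6=41  25^7=22  25^8=19  25^9=3  25^10=16  25^11=46
  25^12=29  25^13=17  25^14=12  25^15=5  25^16=7  25^17=57
  25^18=9
So 25^18 ≡ 9 (mod 59), giving x = 18.

18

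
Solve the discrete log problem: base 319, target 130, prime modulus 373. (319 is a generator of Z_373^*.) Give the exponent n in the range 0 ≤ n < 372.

Baby-step giant-step with m = ceil(sqrt(372)) = 20.
Baby table (319^j mod 373 for j=0..19):
  0:1  1:319  2:305  3:315  4:148  5:214  6:7  7:368
  8:270  9:340  10:290  11:6  12:49  13:338  14:25  15:142
  16:165  17:42  18:343  19:128
Giant step factor: 319^(-20) ≡ 81 (mod 373).
Scan 130·81^i mod 373 for i = 0, 1, …:
  i=0: 130   i=1: 86   i=2: 252   i=3: 270
Match at i=3, j=8: n = 3·20 + 8 = 68.

68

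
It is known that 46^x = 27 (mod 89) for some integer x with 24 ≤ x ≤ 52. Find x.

35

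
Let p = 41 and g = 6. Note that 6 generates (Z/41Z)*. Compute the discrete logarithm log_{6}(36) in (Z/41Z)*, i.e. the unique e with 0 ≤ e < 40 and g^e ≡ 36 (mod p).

Successive powers of 6 modulo 41:
  6^0=1  6^1=6  6^2=36
So 6^2 ≡ 36 (mod 41), giving e = 2.

2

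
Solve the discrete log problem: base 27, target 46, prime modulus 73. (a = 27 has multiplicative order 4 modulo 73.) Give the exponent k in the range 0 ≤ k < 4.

3

Successive powers of 27 modulo 73:
  27^0=1  27^1=27  27^2=72  27^3=46
So 27^3 ≡ 46 (mod 73), giving k = 3.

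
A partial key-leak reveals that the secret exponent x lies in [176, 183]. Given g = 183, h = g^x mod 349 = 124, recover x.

178

Compute 183^176 mod 349 = 15, then multiply by 183 repeatedly:
  183^176=15  183^177=302  183^178=124
Found 124 at exponent 178.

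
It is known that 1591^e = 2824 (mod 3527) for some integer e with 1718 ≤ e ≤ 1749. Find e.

Compute 1591^1718 mod 3527 = 2600, then multiply by 1591 repeatedly:
  1591^1718=2600  1591^1719=2956  1591^1720=1505  1591^1721=3149  1591^1722=1719
  1591^1723=1504  1591^1724=1558  1591^1725=2824
Found 2824 at exponent 1725.

1725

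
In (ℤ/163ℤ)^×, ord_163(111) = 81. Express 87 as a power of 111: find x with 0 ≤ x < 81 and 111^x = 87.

62

Baby-step giant-step with m = ceil(sqrt(81)) = 9.
Baby table (111^j mod 163 for j=0..8):
  0:1  1:111  2:96  3:61  4:88  5:151  6:135  7:152
  8:83
Giant step factor: 111^(-9) ≡ 140 (mod 163).
Scan 87·140^i mod 163 for i = 0, 1, …:
  i=0: 87   i=1: 118   i=2: 57   i=3: 156
  i=4: 161   i=5: 46   i=6: 83
Match at i=6, j=8: x = 6·9 + 8 = 62.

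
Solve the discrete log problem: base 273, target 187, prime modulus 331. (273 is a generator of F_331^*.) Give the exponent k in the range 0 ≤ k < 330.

93

Baby-step giant-step with m = ceil(sqrt(330)) = 19.
Baby table (273^j mod 331 for j=0..18):
  0:1  1:273  2:54  3:178  4:268  5:13  6:239  7:40
  8:328  9:174  10:169  11:128  12:189  13:292  14:276  15:211
  16:9  17:140  18:155
Giant step factor: 273^(-19) ≡ 306 (mod 331).
Scan 187·306^i mod 331 for i = 0, 1, …:
  i=0: 187   i=1: 290   i=2: 32   i=3: 193
  i=4: 140
Match at i=4, j=17: k = 4·19 + 17 = 93.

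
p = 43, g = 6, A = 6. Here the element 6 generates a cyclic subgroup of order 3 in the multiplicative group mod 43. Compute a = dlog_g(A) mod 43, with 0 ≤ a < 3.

Successive powers of 6 modulo 43:
  6^0=1  6^1=6
So 6^1 ≡ 6 (mod 43), giving a = 1.

1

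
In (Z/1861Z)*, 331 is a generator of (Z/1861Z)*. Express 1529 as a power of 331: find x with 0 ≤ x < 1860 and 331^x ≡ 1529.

Baby-step giant-step with m = ceil(sqrt(1860)) = 44.
Baby table (331^j mod 1861 for j=0..43):
  0:1  1:331  2:1623  3:1245  4:814  5:1450  6:1673  7:1046
  8:80  9:426  10:1431  11:967  12:1846  13:618  14:1709  15:1796
  16:817  17:582  18:959  19:1059  20:661  21:1054  22:867  23:383
  24:225  25:35  26:419  27:975  28:772  29:575  30:503  31:864
  32:1251  33:939  34:22  35:1699  36:347  37:1336  38:1159  39:263
  40:1447  41:680  42:1760  43:67
Giant step factor: 331^(-44) ≡ 12 (mod 1861).
Scan 1529·12^i mod 1861 for i = 0, 1, …:
  i=0: 1529   i=1: 1599   i=2: 578   i=3: 1353
  i=4: 1348   i=5: 1288   i=6: 568   i=7: 1233
  i=8: 1769   i=9: 757     …   i=33: 203
  i=34: 575
Match at i=34, j=29: x = 34·44 + 29 = 1525.

1525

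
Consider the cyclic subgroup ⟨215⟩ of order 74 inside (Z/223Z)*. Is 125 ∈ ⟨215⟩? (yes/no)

yes

125 ∈ ⟨215⟩ iff 125^74 ≡ 1 (mod 223), since |⟨215⟩| = 74.
125^74 mod 223 = 1.
Since 1 = 1, 125 lies in the subgroup.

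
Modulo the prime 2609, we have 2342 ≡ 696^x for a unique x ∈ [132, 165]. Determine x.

136

Compute 696^132 mod 2609 = 2590, then multiply by 696 repeatedly:
  696^132=2590  696^133=2430  696^134=648  696^135=2260  696^136=2342
Found 2342 at exponent 136.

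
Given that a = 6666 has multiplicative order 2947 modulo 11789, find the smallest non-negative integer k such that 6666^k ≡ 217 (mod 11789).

Baby-step giant-step with m = ceil(sqrt(2947)) = 55.
Baby table (6666^j mod 11789 for j=0..54):
  0:1  1:6666  2:2815  3:8491  4:2017  5:5862  6:7346  7:8719
  8:1084  9:11076  10:9898  11:8824  12:5463  13:137  14:5489  15:8407
  16:7945  17:5182  18:1442  19:4337  20:3814  21:7040  22:8420  23:291
  24:6410  25:5724  26:6980  27:9286  28:8226  29:3877  30:2594  31:8930
  32:4719  33:3802  34:9571  35:10007  36:4500  37:5784  38:6114  39:1351
  40:10759  41:7007  42:644  43:1708  44:9143  45:9897  46:2158  47:2648
  48:3435  49:3472  50:2545  51:599  52:8252  53:358  54:5050
Giant step factor: 6666^(-55) ≡ 591 (mod 11789).
Scan 217·591^i mod 11789 for i = 0, 1, …:
  i=0: 217   i=1: 10357   i=2: 2496   i=3: 1511
  i=4: 8826   i=5: 5428   i=6: 1340   i=7: 2077
  i=8: 1451   i=9: 8733     …   i=36: 9677
  i=37: 1442
Match at i=37, j=18: k = 37·55 + 18 = 2053.

2053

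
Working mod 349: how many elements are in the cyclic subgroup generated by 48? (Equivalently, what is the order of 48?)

The order of 48 must divide p − 1 = 348 = 2^2 · 3 · 29.
Divisors: 1, 2, 3, 4, 6, 12, 29, 58, 87, 116, 174, 348.
Check each in increasing order: 48^1 ≡ 48;  48^2 ≡ 210;  48^3 ≡ 308;  48^4 ≡ 126;  48^6 ≡ 285;  48^12 ≡ 257;  48^29 ≡ 348;  48^58 ≡ 1.
Smallest exponent giving 1 is 58.

58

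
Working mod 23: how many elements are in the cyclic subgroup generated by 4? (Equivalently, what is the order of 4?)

11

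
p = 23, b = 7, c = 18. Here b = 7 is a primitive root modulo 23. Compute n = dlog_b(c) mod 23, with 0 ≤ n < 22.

18

Successive powers of 7 modulo 23:
  7^0=1  7^1=7  7^2=3  7^3=21  7^4=9  7^5=17
  7^6=4  7^7=5  7^8=12  7^9=15  7^10=13  7^11=22
  7^12=16  7^13=20  7^14=2  7^15=14  7^16=6  7^17=19
  7^18=18
So 7^18 ≡ 18 (mod 23), giving n = 18.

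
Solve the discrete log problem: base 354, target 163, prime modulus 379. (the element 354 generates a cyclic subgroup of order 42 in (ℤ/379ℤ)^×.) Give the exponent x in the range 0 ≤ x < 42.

29

Baby-step giant-step with m = ceil(sqrt(42)) = 7.
Baby table (354^j mod 379 for j=0..6):
  0:1  1:354  2:246  3:293  4:255  5:68  6:195
Giant step factor: 354^(-7) ≡ 328 (mod 379).
Scan 163·328^i mod 379 for i = 0, 1, …:
  i=0: 163   i=1: 25   i=2: 241   i=3: 216
  i=4: 354
Match at i=4, j=1: x = 4·7 + 1 = 29.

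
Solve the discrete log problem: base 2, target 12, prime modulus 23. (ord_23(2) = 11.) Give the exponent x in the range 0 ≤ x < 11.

10

Successive powers of 2 modulo 23:
  2^0=1  2^1=2  2^2=4  2^3=8  2^4=16  2^5=9
  2^6=18  2^7=13  2^8=3  2^9=6  2^10=12
So 2^10 ≡ 12 (mod 23), giving x = 10.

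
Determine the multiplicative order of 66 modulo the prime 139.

69

The order of 66 must divide p − 1 = 138 = 2 · 3 · 23.
Divisors: 1, 2, 3, 6, 23, 46, 69, 138.
Check each in increasing order: 66^1 ≡ 66;  66^2 ≡ 47;  66^3 ≡ 44;  66^6 ≡ 129;  66^23 ≡ 42;  66^46 ≡ 96;  66^69 ≡ 1.
Smallest exponent giving 1 is 69.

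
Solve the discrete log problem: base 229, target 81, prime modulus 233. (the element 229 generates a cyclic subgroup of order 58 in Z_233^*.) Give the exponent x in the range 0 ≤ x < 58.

25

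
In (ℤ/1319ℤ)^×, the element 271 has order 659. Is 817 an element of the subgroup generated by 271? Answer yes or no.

817 ∈ ⟨271⟩ iff 817^659 ≡ 1 (mod 1319), since |⟨271⟩| = 659.
817^659 mod 1319 = 1.
Since 1 = 1, 817 lies in the subgroup.

yes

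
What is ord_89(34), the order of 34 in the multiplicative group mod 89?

4

The order of 34 must divide p − 1 = 88 = 2^3 · 11.
Divisors: 1, 2, 4, 8, 11, 22, 44, 88.
Check each in increasing order: 34^1 ≡ 34;  34^2 ≡ 88;  34^4 ≡ 1.
Smallest exponent giving 1 is 4.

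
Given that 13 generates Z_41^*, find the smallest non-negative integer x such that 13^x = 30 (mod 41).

33

Successive powers of 13 modulo 41:
  13^0=1  13^1=13  13^2=5  13^3=24  13^4=25  13^5=38
  13^6=2  13^7=26  13^8=10  13^9=7  13^10=9  13^11=35
  13^12=4  13^13=11  13^14=20  13^15=14  13^16=18  13^17=29
  13^18=8  13^19=22  13^20=40  13^21=28  13^22=36  13^23=17
  13^24=16  13^25=3  13^26=39  13^27=15  13^28=31  13^29=34
  13^30=32  13^31=6  13^32=37  13^33=30
So 13^33 ≡ 30 (mod 41), giving x = 33.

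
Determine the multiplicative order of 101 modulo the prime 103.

The order of 101 must divide p − 1 = 102 = 2 · 3 · 17.
Divisors: 1, 2, 3, 6, 17, 34, 51, 102.
Check each in increasing order: 101^1 ≡ 101;  101^2 ≡ 4;  101^3 ≡ 95;  101^6 ≡ 64;  101^17 ≡ 47;  101^34 ≡ 46;  101^51 ≡ 102;  101^102 ≡ 1.
Smallest exponent giving 1 is 102.

102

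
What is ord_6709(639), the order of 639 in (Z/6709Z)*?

156

The order of 639 must divide p − 1 = 6708 = 2^2 · 3 · 13 · 43.
Divisors: 1, 2, 3, 4, 6, 12, 13, 26, 39, 43, 52, 78, 86, 129, 156, 172, 258, 516, 559, 1118, 1677, 2236, 3354, 6708.
Check each in increasing order: 639^1 ≡ 639;  639^2 ≡ 5781;  639^3 ≡ 4109;  639^4 ≡ 2432;  639^6 ≡ 4037;  639^12 ≡ 1208;  639^13 ≡ 377;  639^26 ≡ 1240;  639^39 ≡ 4559;  639^43 ≡ 4220;  639^52 ≡ 1239;  639^78 ≡ 6708;  639^86 ≡ 2714;  639^129 ≡ 817;  639^156 ≡ 1.
Smallest exponent giving 1 is 156.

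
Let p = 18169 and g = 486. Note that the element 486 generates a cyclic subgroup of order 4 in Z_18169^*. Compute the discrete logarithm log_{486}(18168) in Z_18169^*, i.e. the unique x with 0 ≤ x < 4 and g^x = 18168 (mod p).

Successive powers of 486 modulo 18169:
  486^0=1  486^1=486  486^2=18168
So 486^2 ≡ 18168 (mod 18169), giving x = 2.

2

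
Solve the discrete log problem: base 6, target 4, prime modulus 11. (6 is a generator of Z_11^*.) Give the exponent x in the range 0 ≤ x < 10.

8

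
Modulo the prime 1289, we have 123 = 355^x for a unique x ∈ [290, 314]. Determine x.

295

Compute 355^290 mod 1289 = 1018, then multiply by 355 repeatedly:
  355^290=1018  355^291=470  355^292=569  355^293=911  355^294=1155
  355^295=123
Found 123 at exponent 295.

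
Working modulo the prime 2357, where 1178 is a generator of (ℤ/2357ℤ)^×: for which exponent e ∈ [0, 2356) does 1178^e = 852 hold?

Baby-step giant-step with m = ceil(sqrt(2356)) = 49.
Baby table (1178^j mod 2357 for j=0..48):
  0:1  1:1178  2:1768  3:1473  4:442  5:2136  6:1289  7:534
  8:2090  9:1312  10:1701  11:328  12:2193  13:82  14:2316  15:1199
  16:579  17:889  18:734  19:1990  20:1362  21:1676  22:1519  23:419
  24:969  25:694  26:2010  27:1352  28:1681  29:338  30:2188  31:1263
  32:547  33:905  34:726  35:1994  36:1360  37:1677  38:340  39:2187
  40:85  41:1136  42:1789  43:284  44:2215  45:71  46:1143  47:607
  48:875
Giant step factor: 1178^(-49) ≡ 299 (mod 2357).
Scan 852·299^i mod 2357 for i = 0, 1, …:
  i=0: 852   i=1: 192   i=2: 840   i=3: 1318
  i=4: 463   i=5: 1731   i=6: 1386   i=7: 1939
  i=8: 2296   i=9: 617     …   i=41: 1803
  i=42: 1701
Match at i=42, j=10: e = 42·49 + 10 = 2068.

2068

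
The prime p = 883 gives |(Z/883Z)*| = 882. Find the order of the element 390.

The order of 390 must divide p − 1 = 882 = 2 · 3^2 · 7^2.
Divisors: 1, 2, 3, 6, 7, 9, 14, 18, 21, 42, 49, 63, 98, 126, 147, 294, 441, 882.
Check each in increasing order: 390^1 ≡ 390;  390^2 ≡ 224;  390^3 ≡ 826;  390^6 ≡ 600;  390^7 ≡ 5;  390^9 ≡ 237;  390^14 ≡ 25;  390^18 ≡ 540;  390^21 ≡ 125;  390^42 ≡ 614;  390^49 ≡ 421;  390^63 ≡ 812;  390^98 ≡ 641;  390^126 ≡ 626;  390^147 ≡ 546;  390^294 ≡ 545;  390^441 ≡ 882;  390^882 ≡ 1.
Smallest exponent giving 1 is 882.

882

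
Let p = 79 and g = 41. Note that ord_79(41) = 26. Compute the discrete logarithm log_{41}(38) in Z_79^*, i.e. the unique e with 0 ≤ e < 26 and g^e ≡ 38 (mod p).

Successive powers of 41 modulo 79:
  41^0=1  41^1=41  41^2=22  41^3=33  41^4=10  41^5=15
  41^6=62  41^7=14  41^8=21  41^9=71  41^10=67  41^11=61
  41^12=52  41^13=78  41^14=38
So 41^14 ≡ 38 (mod 79), giving e = 14.

14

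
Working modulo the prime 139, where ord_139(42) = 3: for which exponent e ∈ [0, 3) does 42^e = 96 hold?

2

Successive powers of 42 modulo 139:
  42^0=1  42^1=42  42^2=96
So 42^2 ≡ 96 (mod 139), giving e = 2.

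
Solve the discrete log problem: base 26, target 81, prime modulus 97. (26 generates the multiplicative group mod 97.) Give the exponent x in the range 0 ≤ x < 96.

8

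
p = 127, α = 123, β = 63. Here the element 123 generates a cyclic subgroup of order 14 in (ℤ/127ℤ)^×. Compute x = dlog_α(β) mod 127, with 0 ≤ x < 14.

Successive powers of 123 modulo 127:
  123^0=1  123^1=123  123^2=16  123^3=63
So 123^3 ≡ 63 (mod 127), giving x = 3.

3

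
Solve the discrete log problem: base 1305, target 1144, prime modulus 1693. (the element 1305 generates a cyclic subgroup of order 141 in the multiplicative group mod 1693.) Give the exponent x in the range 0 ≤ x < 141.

129

Baby-step giant-step with m = ceil(sqrt(141)) = 12.
Baby table (1305^j mod 1693 for j=0..11):
  0:1  1:1305  2:1560  3:814  4:759  5:90  6:633  7:1574
  8:461  9:590  10:1328  11:1101
Giant step factor: 1305^(-12) ≡ 1144 (mod 1693).
Scan 1144·1144^i mod 1693 for i = 0, 1, …:
  i=0: 1144   i=1: 47   i=2: 1285   i=3: 516
  i=4: 1140   i=5: 550   i=6: 1097   i=7: 455
  i=8: 769   i=9: 1069   i=10: 590
Match at i=10, j=9: x = 10·12 + 9 = 129.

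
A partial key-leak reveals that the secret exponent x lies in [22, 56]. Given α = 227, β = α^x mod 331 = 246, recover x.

45

Compute 227^22 mod 331 = 329, then multiply by 227 repeatedly:
  227^22=329  227^23=208  227^24=214  227^25=252  227^26=272
  227^27=178  227^28=24  227^29=152  227^30=80  227^31=286
  227^32=46  227^33=181  227^34=43  227^35=162  227^36=33
  227^37=209  227^38=110  227^39=145  227^40=146  227^41=42
  227^42=266  227^43=140  227^44=4  227^45=246
Found 246 at exponent 45.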